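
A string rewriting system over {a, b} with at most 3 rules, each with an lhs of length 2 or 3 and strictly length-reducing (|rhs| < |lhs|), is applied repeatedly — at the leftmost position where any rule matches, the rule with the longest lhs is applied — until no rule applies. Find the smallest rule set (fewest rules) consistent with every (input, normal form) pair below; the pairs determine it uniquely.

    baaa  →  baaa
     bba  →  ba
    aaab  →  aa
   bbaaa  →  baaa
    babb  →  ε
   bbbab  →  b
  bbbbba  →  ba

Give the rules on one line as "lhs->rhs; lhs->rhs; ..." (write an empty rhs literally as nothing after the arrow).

  | baaa
  | bba => ba
  | aaab => aa
  | bbaaa => baaa

ab->; bb->; bba->ba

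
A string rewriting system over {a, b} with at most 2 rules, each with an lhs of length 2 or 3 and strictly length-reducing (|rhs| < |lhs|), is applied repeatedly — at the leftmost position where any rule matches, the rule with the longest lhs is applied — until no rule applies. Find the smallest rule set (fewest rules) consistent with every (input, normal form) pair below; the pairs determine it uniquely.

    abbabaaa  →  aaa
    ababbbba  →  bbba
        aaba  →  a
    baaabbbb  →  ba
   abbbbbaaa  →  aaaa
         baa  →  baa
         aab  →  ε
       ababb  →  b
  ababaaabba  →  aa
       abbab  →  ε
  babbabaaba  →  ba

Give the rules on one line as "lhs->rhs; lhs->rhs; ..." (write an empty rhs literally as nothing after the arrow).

aab->; ab->a

  | abbabaaa => ababaaa => aabaaa => aaa
  | ababbbba => aabbbba => bbba
  | aaba => a
  | baaabbbb => babbb => babb => bab => ba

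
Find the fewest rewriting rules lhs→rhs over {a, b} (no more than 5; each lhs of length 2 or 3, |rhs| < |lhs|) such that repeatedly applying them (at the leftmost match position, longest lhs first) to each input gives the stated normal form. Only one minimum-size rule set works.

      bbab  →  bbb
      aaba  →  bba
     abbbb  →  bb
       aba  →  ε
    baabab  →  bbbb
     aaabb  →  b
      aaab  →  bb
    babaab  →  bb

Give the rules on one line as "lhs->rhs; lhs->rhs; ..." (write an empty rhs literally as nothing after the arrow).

  | bbab => bbb
  | aaba => bba
  | abbbb => bb
  | aba => ε

aa->b; ab->b; aba->; abb->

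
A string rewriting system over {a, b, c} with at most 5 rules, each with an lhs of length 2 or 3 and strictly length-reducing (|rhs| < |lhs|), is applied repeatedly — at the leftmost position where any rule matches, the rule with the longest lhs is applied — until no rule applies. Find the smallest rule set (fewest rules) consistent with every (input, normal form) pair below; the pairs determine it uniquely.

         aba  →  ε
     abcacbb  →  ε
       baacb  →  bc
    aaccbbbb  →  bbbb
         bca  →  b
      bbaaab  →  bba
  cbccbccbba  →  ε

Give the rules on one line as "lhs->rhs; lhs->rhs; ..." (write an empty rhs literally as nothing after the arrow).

  | aba => ca => ε
  | abcacbb => ccacbb => ccbb => cb => ε
  | baacb => bab => bc
  | aaccbbbb => acbbbb => bbbb

ab->c; ac->; ca->; cb->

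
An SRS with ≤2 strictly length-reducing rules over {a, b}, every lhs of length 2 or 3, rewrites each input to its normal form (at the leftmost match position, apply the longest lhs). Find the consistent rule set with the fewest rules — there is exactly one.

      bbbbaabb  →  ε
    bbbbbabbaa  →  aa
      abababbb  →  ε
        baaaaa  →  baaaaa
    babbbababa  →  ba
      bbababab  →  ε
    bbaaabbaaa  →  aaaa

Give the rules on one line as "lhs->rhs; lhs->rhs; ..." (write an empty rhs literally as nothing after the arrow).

ab->; bb->

  | bbbbaabb => bbaabb => aabb => ab => ε
  | bbbbbabbaa => bbbabbaa => babbaa => bbaa => aa
  | abababbb => ababbb => abbb => bb => ε
  | baaaaa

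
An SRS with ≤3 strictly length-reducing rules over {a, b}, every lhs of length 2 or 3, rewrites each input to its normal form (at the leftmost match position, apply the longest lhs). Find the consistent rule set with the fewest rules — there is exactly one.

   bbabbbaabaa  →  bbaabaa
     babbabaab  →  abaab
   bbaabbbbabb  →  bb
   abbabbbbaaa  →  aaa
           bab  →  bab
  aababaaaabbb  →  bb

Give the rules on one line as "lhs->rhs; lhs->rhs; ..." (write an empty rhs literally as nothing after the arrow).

abb->bb; bbb->

  | bbabbbaabaa => bbbbbaabaa => bbaabaa
  | babbabaab => bbbabaab => abaab
  | bbaabbbbabb => bbabbbbabb => bbbbbbabb => bbbabb => abb => bb
  | abbabbbbaaa => bbabbbbaaa => bbbbbbaaa => bbbaaa => aaa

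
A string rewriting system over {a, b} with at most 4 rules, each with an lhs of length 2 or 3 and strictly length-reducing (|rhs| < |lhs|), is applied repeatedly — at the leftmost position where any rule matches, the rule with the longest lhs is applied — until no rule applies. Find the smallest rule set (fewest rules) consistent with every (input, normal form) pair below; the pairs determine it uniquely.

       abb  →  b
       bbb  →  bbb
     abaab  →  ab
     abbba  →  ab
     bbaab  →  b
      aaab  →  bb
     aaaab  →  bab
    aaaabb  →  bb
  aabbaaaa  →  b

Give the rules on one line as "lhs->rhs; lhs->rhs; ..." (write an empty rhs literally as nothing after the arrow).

  | abb => b
  | bbb
  | abaab => ab
  | abbba => bba => ab

aaa->b; aba->; abb->b; bba->ab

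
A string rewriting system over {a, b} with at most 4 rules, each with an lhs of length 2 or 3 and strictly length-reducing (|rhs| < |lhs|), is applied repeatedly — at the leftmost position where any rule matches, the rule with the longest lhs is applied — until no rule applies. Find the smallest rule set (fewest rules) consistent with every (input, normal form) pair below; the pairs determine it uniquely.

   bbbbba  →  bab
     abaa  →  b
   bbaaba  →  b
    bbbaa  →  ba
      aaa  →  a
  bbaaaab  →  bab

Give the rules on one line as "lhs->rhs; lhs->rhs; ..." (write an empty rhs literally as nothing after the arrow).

  | bbbbba => babba => bab
  | abaa => baa => b
  | bbaaba => baba => bba => b
  | bbbaa => baaa => ba

aa->; aba->ba; bba->b; bbb->ba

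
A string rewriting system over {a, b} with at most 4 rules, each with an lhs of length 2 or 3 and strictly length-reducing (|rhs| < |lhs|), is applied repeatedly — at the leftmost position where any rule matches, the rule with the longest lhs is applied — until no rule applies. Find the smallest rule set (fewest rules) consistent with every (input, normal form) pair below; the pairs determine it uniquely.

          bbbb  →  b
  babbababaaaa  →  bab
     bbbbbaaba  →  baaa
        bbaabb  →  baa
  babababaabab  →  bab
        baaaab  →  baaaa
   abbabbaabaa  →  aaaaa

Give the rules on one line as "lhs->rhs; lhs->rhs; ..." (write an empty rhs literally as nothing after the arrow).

aab->aa; aba->ab; bb->b; bbb->

  | bbbb => b
  | babbababaaaa => babababaaaa => babbabaaaa => bababaaaa => babbaaaa => babaaaa => babaaa => babaa => baba => bab
  | bbbbbaaba => bbaaba => baaba => baaa
  | bbaabb => baabb => baab => baa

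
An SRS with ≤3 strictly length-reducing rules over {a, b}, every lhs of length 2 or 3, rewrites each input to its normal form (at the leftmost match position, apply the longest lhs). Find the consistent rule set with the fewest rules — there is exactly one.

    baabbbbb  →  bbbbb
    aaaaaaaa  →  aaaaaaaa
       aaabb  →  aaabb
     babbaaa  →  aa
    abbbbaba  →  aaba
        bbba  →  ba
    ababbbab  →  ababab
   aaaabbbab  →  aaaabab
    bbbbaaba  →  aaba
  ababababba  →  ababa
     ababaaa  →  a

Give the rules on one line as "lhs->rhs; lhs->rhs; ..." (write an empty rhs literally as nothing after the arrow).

  | baabbbbb => bbbbb
  | aaaaaaaa
  | aaabb
  | babbaaa => baaaa => aa

baa->; bba->a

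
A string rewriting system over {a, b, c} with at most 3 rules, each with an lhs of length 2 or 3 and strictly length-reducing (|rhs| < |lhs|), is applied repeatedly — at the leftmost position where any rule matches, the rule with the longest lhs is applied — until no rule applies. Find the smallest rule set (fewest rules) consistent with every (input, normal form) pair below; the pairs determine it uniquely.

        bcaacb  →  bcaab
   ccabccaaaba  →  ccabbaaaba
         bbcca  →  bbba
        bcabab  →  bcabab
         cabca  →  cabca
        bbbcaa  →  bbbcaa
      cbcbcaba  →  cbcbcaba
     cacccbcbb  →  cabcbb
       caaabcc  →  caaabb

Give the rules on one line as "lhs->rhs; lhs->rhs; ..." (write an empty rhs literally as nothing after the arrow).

  | bcaacb => bcaab
  | ccabccaaaba => ccabbaaaba
  | bbcca => bbba
  | bcabab

ac->a; bcc->bb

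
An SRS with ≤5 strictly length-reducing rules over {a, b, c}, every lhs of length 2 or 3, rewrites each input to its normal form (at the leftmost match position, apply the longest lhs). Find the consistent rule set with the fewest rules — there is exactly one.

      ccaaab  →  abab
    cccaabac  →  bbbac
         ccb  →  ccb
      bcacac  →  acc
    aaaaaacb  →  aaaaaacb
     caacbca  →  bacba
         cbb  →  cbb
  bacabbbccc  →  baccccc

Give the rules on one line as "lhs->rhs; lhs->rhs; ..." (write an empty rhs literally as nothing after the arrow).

bbc->cc; ca->b; cbc->cb; cca->ac

  | ccaaab => acaab => abab
  | cccaabac => cacabac => bcabac => bbbac
  | ccb
  | bcacac => bbcac => ccac => acc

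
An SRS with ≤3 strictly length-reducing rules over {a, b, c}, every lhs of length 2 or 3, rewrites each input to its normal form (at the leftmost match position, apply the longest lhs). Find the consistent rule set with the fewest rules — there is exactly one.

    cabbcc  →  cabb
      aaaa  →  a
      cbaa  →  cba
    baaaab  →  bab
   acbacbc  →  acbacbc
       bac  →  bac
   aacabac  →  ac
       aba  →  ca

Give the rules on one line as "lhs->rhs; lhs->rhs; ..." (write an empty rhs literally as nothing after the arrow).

aa->a; aba->ca; cc->

  | cabbcc => cabb
  | aaaa => aaa => aa => a
  | cbaa => cba
  | baaaab => baaab => baab => bab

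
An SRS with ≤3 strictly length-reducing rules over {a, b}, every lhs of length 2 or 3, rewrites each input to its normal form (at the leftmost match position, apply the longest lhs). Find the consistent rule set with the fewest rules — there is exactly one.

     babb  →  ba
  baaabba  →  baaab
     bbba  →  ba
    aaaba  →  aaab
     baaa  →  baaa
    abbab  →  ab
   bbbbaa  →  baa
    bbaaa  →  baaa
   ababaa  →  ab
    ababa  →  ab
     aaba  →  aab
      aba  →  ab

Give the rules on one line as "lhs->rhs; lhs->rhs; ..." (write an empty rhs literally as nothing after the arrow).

  | babb => bab => ba
  | baaabba => baaaba => baaab
  | bbba => bba => ba
  | aaaba => aaab

aba->ab; bab->ba; bb->b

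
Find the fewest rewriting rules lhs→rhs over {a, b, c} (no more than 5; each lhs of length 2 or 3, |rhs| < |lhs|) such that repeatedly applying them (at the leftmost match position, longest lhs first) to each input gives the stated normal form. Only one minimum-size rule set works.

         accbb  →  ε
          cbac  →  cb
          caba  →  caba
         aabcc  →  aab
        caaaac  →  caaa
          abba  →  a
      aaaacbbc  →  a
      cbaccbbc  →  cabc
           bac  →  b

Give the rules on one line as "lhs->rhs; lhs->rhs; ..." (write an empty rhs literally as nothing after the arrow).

ac->; bb->c; bcb->a; cc->

  | accbb => cbb => cc => ε
  | cbac => cb
  | caba
  | aabcc => aab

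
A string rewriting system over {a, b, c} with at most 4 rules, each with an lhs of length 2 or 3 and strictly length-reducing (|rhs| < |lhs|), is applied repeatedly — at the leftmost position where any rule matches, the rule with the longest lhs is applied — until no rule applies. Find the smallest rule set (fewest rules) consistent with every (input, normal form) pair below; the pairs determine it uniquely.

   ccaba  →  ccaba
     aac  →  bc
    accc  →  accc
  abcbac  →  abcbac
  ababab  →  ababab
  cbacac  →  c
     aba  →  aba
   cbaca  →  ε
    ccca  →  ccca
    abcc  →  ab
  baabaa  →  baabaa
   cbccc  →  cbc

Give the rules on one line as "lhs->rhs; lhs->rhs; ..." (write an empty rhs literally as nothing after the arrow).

  | ccaba
  | aac => bc
  | accc
  | abcbac

aac->bc; aca->b; bcc->b; cbb->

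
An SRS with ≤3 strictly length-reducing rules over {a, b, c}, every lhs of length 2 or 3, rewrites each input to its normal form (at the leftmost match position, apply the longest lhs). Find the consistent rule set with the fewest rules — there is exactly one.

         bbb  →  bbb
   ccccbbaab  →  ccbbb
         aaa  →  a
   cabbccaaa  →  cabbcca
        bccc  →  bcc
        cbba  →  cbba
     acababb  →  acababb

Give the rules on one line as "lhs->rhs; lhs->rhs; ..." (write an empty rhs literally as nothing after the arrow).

aa->; ccc->cc

  | bbb
  | ccccbbaab => cccbbaab => ccbbaab => ccbbb
  | aaa => a
  | cabbccaaa => cabbcca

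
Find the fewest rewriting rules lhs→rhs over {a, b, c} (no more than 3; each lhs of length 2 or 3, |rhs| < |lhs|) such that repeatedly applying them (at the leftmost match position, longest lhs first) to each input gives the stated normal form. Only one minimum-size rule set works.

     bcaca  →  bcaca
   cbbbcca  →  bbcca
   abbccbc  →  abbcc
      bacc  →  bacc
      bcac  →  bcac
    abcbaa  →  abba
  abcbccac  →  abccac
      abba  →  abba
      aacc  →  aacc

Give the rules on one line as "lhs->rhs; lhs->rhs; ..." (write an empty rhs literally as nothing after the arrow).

cb->; cba->b

  | bcaca
  | cbbbcca => bbcca
  | abbccbc => abbcc
  | bacc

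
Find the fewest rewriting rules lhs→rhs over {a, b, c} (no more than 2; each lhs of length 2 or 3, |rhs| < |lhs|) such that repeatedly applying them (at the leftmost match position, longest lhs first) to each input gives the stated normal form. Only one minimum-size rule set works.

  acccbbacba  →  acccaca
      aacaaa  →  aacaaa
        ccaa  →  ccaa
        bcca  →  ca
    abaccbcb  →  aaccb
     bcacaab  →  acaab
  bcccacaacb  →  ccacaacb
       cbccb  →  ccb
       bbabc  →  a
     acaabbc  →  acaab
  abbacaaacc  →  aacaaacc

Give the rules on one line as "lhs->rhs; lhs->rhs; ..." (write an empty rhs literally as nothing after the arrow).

  | acccbbacba => acccbacba => acccacba => acccaca
  | aacaaa
  | ccaa
  | bcca => ca

ba->a; bc->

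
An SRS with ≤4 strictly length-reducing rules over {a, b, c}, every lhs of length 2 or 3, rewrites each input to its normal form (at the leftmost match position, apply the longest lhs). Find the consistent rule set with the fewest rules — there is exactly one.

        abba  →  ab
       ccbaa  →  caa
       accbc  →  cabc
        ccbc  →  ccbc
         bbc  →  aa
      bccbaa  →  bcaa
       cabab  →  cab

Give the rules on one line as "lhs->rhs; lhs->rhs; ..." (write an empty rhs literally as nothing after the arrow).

  | abba => ab
  | ccbaa => caa
  | accbc => cabc
  | ccbc

acc->ca; ba->; bbc->aa; cba->a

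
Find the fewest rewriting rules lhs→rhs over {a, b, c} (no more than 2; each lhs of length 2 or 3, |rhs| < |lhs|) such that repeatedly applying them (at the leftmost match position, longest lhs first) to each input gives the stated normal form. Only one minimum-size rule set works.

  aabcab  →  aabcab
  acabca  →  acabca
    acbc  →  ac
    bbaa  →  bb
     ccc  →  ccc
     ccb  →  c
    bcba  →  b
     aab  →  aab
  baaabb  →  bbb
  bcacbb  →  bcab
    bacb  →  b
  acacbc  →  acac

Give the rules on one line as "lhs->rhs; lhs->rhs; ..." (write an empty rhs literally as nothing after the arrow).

  | aabcab
  | acabca
  | acbc => ac
  | bbaa => bba => bb

ba->b; cb->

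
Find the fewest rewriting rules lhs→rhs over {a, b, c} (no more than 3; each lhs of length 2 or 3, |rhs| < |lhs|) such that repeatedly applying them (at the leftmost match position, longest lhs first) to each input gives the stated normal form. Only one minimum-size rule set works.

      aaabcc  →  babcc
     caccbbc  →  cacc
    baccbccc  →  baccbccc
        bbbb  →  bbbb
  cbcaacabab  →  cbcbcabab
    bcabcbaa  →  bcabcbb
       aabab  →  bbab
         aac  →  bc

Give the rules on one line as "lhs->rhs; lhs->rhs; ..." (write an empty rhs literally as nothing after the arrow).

  | aaabcc => babcc
  | caccbbc => cacc
  | baccbccc
  | bbbb

aa->b; bbc->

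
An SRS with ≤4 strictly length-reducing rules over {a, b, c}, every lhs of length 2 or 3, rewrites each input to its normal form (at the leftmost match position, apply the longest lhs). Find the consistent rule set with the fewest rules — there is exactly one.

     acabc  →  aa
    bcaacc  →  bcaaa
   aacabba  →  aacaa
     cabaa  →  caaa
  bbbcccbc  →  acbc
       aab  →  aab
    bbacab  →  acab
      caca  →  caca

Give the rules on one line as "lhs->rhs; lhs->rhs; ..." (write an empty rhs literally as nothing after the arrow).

  | acabc => acc => aa
  | bcaacc => bcaaa
  | aacabba => aacaba => aacaa
  | cabaa => caaa

abc->c; ba->a; cc->a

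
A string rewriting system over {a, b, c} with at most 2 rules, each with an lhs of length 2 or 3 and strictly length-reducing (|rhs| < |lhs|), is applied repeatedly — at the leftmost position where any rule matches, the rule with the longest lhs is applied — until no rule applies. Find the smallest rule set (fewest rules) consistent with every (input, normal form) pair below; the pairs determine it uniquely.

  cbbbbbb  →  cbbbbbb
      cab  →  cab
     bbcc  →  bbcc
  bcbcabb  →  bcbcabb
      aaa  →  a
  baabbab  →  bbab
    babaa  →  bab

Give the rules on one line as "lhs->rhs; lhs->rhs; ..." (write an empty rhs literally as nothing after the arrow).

aa->; aab->

  | cbbbbbb
  | cab
  | bbcc
  | bcbcabb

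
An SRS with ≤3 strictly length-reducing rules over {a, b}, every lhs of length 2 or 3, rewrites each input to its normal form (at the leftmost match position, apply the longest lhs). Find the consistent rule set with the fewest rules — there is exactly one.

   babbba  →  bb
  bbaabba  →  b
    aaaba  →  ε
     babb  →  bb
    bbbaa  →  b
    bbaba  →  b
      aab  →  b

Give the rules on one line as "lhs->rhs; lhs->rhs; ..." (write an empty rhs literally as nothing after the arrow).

ab->b; ba->

  | babbba => bbba => bb
  | bbaabba => babba => bba => b
  | aaaba => aaba => aba => ba => ε
  | babb => bb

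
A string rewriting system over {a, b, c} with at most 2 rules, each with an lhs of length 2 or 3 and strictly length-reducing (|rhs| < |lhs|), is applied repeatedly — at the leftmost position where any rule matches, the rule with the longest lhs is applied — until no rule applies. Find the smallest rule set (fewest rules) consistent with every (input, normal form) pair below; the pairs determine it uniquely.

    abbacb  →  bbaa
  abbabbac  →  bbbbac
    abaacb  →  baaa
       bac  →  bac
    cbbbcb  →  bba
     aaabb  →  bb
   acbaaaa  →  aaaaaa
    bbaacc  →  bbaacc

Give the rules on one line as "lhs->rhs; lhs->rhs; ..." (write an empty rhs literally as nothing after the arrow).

ab->b; cb->a

  | abbacb => bbacb => bbaa
  | abbabbac => bbabbac => bbbbac
  | abaacb => baacb => baaa
  | bac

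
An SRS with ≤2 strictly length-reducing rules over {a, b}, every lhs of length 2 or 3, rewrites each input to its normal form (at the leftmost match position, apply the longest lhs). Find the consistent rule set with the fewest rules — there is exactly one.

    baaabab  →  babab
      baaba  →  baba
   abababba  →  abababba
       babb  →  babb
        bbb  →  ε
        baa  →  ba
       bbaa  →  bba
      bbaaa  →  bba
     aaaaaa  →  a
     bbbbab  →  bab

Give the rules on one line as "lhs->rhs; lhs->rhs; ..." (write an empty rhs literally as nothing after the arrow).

aa->a; bbb->

  | baaabab => baabab => babab
  | baaba => baba
  | abababba
  | babb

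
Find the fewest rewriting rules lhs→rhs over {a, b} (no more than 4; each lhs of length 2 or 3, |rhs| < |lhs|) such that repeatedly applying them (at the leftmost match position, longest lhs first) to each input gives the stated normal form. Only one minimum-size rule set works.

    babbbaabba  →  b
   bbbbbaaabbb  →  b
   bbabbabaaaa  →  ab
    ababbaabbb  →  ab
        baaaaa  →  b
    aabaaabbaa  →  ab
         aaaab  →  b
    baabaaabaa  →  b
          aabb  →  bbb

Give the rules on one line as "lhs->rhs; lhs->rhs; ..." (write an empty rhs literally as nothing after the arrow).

  | babbbaabba => babbaabba => babaabba => baaabba => baabba => babba => baba => baa => ba => b
  | bbbbbaaabbb => bbbabaabbb => babbaabbb => babaabbb => baaabbb => baabbb => babbb => babb => bab => ba => b
  | bbabbabaaaa => abbbabaaaa => ababbaaaa => ababaaaa => abaaaaa => abaaaa => abaaa => abaa => aba => ab
  | ababbaabbb => ababaabbb => abaaabbb => abaabbb => ababbb => ababb => abab => aba => ab

aa->b; ba->b; bab->ba; bba->ab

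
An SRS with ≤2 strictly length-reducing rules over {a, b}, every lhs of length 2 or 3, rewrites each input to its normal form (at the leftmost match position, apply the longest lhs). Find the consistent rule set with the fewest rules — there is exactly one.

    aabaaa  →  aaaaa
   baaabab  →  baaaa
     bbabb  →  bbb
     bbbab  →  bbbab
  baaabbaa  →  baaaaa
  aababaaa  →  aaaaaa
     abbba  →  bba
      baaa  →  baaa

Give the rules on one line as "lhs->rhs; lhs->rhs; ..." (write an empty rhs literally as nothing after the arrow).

  | aabaaa => aaaaa
  | baaabab => baaaab => baaaa
  | bbabb => bbb
  | bbbab

aab->aa; abb->b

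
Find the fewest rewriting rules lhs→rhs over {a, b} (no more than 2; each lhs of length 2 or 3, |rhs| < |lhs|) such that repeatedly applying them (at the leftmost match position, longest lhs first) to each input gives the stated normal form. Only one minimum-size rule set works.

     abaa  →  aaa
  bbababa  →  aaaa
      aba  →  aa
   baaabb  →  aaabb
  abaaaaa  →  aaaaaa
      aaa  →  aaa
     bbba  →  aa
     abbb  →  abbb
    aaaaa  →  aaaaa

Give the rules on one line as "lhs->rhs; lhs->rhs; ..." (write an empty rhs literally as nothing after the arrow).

  | abaa => aaa
  | bbababa => aababa => aaaba => aaaa
  | aba => aa
  | baaabb => aaabb

ba->a; bba->aa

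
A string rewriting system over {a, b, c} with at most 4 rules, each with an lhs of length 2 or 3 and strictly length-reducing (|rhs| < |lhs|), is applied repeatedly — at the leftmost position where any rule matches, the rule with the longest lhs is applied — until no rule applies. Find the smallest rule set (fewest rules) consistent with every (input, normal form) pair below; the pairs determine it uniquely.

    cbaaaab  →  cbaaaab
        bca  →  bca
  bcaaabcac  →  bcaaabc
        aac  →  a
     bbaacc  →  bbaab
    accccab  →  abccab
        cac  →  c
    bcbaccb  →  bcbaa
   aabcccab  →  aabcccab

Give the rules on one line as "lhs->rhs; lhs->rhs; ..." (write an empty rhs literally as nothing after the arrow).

abb->aa; ac->; acc->ab

  | cbaaaab
  | bca
  | bcaaabcac => bcaaabc
  | aac => a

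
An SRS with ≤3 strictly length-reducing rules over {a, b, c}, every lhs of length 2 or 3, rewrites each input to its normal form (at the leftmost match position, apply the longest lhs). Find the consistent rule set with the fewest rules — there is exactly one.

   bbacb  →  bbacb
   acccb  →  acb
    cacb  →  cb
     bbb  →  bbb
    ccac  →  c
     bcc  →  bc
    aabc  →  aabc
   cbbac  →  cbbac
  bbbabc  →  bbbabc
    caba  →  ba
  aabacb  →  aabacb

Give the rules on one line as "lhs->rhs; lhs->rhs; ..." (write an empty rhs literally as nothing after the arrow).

  | bbacb
  | acccb => accb => acb
  | cacb => cb
  | bbb

ca->; cc->c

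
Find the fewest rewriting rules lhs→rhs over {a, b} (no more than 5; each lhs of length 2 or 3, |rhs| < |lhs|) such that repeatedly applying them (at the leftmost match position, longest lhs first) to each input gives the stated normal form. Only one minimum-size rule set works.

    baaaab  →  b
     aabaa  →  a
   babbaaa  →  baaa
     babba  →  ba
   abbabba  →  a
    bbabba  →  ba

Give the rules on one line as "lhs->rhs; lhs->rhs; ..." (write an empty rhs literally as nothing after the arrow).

  | baaaab => baaab => baab => bab => bb => b
  | aabaa => abba => a
  | babbaaa => baaa
  | babba => ba

ab->b; aba->bb; abb->; bb->b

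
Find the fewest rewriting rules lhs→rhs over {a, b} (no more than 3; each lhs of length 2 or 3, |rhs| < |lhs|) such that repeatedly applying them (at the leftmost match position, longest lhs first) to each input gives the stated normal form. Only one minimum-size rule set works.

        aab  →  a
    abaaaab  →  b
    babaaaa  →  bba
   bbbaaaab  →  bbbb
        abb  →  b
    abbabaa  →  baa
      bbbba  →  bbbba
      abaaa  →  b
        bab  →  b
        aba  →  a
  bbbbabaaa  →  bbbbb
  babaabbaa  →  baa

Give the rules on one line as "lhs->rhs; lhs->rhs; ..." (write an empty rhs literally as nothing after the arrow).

  | aab => a
  | abaaaab => aaaab => bab => b
  | babaaaa => baaaa => bba
  | bbbaaaab => bbbbab => bbbb

aaa->b; ab->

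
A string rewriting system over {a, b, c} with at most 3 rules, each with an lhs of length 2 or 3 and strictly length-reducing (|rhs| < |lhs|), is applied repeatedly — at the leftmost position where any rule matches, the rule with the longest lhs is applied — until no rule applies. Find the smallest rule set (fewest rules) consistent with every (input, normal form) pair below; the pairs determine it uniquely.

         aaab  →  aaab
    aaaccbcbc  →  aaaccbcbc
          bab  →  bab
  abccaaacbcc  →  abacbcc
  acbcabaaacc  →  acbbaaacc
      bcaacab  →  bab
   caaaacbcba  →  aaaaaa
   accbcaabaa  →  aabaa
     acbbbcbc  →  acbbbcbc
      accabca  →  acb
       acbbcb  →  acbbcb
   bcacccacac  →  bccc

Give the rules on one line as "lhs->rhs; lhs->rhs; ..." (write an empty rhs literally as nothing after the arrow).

  | aaab
  | aaaccbcbc
  | bab
  | abccaaacbcc => abcaacbcc => abacbcc

ca->; cba->aa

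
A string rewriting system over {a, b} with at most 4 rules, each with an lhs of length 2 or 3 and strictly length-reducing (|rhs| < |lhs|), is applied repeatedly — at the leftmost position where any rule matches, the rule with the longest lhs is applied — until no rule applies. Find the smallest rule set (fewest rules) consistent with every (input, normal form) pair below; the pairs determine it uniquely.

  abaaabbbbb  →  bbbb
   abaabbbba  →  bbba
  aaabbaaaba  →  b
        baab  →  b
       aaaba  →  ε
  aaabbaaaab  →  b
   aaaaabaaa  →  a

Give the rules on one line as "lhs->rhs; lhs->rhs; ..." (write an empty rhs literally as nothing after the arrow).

aa->a; ab->; aba->

  | abaaabbbbb => aabbbbb => abbbbb => bbbb
  | abaabbbba => abbbba => bbba
  | aaabbaaaba => aabbaaaba => abbaaaba => baaaba => baaba => baba => b
  | baab => bab => b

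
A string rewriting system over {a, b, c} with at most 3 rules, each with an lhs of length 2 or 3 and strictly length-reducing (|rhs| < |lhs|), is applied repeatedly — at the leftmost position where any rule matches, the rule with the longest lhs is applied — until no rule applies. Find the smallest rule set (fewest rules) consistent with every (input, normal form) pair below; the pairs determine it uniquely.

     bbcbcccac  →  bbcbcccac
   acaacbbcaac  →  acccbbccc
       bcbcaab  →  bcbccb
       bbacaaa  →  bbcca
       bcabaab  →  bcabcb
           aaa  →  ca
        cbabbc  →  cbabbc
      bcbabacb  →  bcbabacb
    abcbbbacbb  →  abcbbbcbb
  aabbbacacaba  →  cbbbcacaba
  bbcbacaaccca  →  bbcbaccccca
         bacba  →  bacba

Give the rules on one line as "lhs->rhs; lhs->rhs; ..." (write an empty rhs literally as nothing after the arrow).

  | bbcbcccac
  | acaacbbcaac => acccbbcaac => acccbbccc
  | bcbcaab => bcbccb
  | bbacaaa => bbcaaa => bbcca

aa->c; bba->bb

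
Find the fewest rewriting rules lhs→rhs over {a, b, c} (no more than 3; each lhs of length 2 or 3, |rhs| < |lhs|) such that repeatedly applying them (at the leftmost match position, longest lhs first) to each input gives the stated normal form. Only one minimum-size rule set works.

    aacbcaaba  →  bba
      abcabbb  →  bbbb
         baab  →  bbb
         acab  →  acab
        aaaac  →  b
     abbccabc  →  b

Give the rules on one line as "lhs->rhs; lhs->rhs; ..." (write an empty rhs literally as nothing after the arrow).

aa->b; bc->

  | aacbcaaba => bcbcaaba => bcaaba => aaba => bba
  | abcabbb => aabbb => bbbb
  | baab => bbb
  | acab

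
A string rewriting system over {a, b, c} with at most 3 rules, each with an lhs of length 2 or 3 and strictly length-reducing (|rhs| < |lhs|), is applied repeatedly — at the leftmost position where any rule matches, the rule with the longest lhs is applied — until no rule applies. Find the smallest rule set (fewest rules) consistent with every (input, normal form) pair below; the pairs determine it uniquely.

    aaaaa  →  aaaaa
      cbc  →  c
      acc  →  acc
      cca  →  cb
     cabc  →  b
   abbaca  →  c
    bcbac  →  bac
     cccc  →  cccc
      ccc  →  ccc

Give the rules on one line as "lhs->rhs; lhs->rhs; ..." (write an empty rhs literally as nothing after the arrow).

  | aaaaa
  | cbc => c
  | acc
  | cca => cb

ab->c; bc->; ca->b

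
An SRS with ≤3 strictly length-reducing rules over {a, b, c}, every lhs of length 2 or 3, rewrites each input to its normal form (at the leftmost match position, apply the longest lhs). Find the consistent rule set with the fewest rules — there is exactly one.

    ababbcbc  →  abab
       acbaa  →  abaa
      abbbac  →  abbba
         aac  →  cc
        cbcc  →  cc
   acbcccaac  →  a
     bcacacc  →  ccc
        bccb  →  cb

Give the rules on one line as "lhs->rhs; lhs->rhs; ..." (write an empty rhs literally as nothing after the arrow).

aac->cc; ac->a; bc->

  | ababbcbc => ababbc => abab
  | acbaa => abaa
  | abbbac => abbba
  | aac => cc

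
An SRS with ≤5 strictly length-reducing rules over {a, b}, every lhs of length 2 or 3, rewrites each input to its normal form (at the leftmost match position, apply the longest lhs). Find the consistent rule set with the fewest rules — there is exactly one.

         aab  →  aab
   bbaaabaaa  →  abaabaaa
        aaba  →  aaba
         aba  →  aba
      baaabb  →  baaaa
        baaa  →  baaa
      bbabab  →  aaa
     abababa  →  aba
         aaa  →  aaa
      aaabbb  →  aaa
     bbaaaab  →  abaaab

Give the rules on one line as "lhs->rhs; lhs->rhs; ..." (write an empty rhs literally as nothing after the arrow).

  | aab
  | bbaaabaaa => abaabaaa
  | aaba
  | aba

bab->b; bb->a; bba->ab; bbb->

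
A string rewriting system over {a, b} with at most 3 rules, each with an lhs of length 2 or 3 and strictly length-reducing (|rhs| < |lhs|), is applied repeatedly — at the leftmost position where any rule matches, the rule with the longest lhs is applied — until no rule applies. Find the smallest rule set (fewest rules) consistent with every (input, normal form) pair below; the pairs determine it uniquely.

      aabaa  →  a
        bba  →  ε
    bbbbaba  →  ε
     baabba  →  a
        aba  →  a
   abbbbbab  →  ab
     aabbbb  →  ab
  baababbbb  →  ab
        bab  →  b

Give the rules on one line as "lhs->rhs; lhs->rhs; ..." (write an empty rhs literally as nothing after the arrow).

aa->a; ba->; bb->b

  | aabaa => abaa => aa => a
  | bba => ba => ε
  | bbbbaba => bbbaba => bbaba => baba => ba => ε
  | baabba => abba => aba => a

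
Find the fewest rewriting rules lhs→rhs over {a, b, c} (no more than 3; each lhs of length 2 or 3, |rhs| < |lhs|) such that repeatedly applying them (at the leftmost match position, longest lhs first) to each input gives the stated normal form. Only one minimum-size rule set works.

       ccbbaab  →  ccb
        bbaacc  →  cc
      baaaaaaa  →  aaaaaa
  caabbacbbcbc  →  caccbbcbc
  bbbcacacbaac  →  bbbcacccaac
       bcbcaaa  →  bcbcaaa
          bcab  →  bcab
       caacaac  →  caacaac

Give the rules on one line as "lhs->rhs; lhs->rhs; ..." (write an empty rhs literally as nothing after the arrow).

  | ccbbaab => ccbab => ccb
  | bbaacc => bacc => cc
  | baaaaaaa => aaaaaa
  | caabbacbbcbc => caabcbbcbc => caccbbcbc

abc->cc; acb->cc; ba->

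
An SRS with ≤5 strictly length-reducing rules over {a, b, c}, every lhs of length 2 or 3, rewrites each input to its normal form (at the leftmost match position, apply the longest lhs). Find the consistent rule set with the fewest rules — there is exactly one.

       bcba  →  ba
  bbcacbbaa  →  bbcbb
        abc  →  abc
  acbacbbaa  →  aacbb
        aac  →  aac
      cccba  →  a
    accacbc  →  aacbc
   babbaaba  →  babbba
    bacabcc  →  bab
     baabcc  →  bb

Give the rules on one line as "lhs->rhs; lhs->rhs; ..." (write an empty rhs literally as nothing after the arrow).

baa->b; ca->; cba->a; cc->

  | bcba => ba
  | bbcacbbaa => bbcbbaa => bbcbb
  | abc
  | acbacbbaa => aacbbaa => aacbb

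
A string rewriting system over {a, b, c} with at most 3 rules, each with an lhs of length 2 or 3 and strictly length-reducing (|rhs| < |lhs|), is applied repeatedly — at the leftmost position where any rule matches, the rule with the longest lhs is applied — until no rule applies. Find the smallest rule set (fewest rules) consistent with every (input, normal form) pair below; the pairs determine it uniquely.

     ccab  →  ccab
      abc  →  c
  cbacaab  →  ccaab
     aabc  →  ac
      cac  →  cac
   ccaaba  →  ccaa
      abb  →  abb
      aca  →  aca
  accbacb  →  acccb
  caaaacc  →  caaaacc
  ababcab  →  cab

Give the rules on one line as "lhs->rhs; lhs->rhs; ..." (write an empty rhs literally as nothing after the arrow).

  | ccab
  | abc => c
  | cbacaab => ccaab
  | aabc => ac

abc->c; ba->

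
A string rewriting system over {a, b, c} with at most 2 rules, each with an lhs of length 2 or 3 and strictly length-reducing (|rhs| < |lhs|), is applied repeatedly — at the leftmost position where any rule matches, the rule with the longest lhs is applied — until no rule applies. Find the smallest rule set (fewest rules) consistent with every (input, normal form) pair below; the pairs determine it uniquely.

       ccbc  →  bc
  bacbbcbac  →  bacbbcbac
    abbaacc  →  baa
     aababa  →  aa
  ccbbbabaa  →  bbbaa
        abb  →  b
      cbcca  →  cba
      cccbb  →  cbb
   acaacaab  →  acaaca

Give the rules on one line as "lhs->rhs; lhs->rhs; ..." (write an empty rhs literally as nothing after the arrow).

ab->; cc->

  | ccbc => bc
  | bacbbcbac
  | abbaacc => baacc => baa
  | aababa => aaba => aa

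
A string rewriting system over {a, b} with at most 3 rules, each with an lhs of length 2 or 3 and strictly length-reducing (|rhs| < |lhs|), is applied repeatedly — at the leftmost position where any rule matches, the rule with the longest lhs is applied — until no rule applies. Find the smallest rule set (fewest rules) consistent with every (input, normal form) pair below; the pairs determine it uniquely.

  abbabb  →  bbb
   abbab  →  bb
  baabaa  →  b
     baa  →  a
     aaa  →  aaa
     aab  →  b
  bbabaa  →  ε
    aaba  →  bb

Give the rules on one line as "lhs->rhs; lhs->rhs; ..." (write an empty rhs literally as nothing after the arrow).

  | abbabb => bbabb => bbb
  | abbab => bbab => bb
  | baabaa => abaa => bba => b
  | baa => a

ab->b; aba->bb; ba->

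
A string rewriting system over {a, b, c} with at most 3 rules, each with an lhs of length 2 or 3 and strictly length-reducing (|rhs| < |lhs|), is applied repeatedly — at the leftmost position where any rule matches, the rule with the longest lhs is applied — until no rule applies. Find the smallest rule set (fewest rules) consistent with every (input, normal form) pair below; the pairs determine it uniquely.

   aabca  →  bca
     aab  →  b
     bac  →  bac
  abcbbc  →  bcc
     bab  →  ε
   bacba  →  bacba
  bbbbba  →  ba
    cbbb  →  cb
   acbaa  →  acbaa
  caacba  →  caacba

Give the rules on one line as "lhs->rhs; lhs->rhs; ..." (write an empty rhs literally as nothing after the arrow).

ab->b; bb->

  | aabca => abca => bca
  | aab => ab => b
  | bac
  | abcbbc => bcbbc => bcc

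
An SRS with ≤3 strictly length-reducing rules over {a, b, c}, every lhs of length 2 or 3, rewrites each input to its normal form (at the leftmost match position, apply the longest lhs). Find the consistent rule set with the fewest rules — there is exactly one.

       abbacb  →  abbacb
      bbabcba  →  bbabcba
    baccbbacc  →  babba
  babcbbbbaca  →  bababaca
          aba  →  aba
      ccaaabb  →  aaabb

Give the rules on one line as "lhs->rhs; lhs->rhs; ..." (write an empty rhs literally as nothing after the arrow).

  | abbacb
  | bbabcba
  | baccbbacc => babbacc => babba
  | babcbbbbaca => babccabaca => bababaca

bbb->ca; cc->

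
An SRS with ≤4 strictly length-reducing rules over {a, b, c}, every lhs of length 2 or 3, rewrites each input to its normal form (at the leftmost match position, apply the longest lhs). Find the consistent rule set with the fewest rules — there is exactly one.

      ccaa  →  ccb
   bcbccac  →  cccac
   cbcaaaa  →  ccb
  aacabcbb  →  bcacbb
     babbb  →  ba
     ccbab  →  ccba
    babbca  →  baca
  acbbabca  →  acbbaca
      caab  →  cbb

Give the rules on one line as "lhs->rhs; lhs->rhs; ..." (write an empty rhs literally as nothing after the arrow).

aa->b; ab->a; bcb->c

  | ccaa => ccb
  | bcbccac => cccac
  | cbcaaaa => cbcbaa => ccaa => ccb
  | aacabcbb => bcabcbb => bcacbb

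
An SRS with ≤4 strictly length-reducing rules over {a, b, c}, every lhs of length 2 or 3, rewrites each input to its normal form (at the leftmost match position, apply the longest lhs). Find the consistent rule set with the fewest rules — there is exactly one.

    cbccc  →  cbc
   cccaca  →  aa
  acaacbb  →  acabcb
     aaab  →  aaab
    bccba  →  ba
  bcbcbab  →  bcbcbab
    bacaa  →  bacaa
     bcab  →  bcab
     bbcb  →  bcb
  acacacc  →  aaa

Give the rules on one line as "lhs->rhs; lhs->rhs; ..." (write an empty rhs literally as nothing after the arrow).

acb->bc; bb->b; cac->a; cc->

  | cbccc => cbc
  | cccaca => caca => aa
  | acaacbb => acabcb
  | aaab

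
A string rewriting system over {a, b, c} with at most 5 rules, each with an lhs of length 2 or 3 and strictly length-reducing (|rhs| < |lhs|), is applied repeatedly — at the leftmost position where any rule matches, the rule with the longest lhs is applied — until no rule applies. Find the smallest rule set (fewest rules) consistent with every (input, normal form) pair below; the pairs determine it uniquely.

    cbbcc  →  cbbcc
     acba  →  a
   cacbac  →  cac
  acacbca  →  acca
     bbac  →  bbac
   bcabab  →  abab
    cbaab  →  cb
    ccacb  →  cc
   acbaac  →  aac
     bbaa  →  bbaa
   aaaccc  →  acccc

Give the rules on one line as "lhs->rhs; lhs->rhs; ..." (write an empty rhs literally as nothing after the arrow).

  | cbbcc
  | acba => a
  | cacbac => cac
  | acacbca => acca

aaa->ac; aab->; acb->; bca->a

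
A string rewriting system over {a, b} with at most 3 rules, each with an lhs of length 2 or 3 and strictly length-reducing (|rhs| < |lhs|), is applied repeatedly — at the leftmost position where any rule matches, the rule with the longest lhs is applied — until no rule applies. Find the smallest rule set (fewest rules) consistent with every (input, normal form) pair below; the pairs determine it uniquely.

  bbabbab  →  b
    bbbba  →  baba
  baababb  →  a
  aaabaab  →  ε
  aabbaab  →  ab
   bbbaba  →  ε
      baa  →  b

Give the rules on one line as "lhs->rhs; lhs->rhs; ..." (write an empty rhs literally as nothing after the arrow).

  | bbabbab => aabbab => bbab => aab => b
  | bbbba => baba
  | baababb => bbabb => aabb => bb => a
  | aaabaab => abaab => abb => aa => ε

aa->; bb->a; bbb->ba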